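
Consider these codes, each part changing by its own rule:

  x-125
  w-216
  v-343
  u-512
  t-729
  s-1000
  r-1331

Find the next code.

Letter: x, w, v, u, t, s, r → q (letters move back 1 place in the alphabet).
For the second component, perfect cubes: 5³, 6³, 7³, …: 125, 216, 343, 512, 729, 1000, 1331 → 1728.
Putting it together: q-1728.

q-1728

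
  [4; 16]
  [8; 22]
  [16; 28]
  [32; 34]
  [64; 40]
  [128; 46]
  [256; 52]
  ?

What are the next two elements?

[512; 58], [1024; 64]

For the first component, ×2 each step: 4, 8, 16, 32, 64, 128, 256 → 512 → 1024.
Second component — +6 each step: 16, 22, 28, 34, 40, 46, 52 → 58 → 64.
So the next two elements are [512; 58] and [1024; 64].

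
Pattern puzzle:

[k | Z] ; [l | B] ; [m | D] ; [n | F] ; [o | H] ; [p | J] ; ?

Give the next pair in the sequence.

First letter: k, l, m, n, o, p → q (letters move forward 1 place in the alphabet).
Second letter: letters move forward 2 places in the alphabet, wrapping Z→A, so Z, B, D, F, H, J → L.
Putting it together: [q | L].

[q | L]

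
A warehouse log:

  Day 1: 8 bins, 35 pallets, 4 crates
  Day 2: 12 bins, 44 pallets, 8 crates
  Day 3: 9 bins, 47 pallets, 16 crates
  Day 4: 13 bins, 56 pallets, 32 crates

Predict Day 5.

10 bins, 59 pallets, 64 crates

Bins: 8, 12, 9, 13 → 10 (alternating steps +4, −3, +4, −3, …).
Pallets: alternating steps +9, +3, +9, +3, …, so 35, 44, 47, 56 → 59.
Crates — ×2 each step: 4, 8, 16, 32 → 64.
Combining the parts gives 10 bins, 59 pallets, 64 crates.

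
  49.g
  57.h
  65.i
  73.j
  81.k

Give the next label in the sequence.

First component: +8 each step, so 49, 57, 65, 73, 81 → 89.
Letter — letters move forward 1 place in the alphabet: g, h, i, j, k → l.
So the next label is 89.l.

89.l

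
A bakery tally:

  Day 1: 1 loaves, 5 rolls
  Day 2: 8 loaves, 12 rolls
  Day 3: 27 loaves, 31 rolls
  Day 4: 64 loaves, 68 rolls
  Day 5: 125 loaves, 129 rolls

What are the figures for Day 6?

216 loaves, 220 rolls

Loaves: perfect cubes: 1³, 2³, 3³, …; 1, 8, 27, 64, 125 → 216.
Rolls: always 4 more than the loaves, so 5, 12, 31, 68, 129 → 220.
So the next row is 216 loaves, 220 rolls.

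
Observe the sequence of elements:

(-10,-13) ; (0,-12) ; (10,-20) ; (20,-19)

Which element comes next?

First slot: +10 each step, so -10, 0, 10, 20 → 30.
Second slot — alternating steps +1, −8, +1, −8, …: -13, -12, -20, -19 → -27.
Putting it together: (30,-27).

(30,-27)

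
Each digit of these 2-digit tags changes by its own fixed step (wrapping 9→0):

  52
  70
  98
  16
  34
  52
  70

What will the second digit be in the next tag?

Second digit: −2 each step, mod 10; 2, 0, 8, 6, 4, 2, 0 → 8.

8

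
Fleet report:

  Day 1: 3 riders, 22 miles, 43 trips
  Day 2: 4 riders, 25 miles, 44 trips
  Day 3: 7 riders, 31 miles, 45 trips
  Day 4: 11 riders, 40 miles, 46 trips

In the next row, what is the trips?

Riders goes 3, 4, 7, 11 → 18 (each term is the sum of the two before it).
For the miles, differences are 3, 6, 9, … (increasing by 3 each time): 22, 25, 31, 40 → 52.
Trips — +1 each step: 43, 44, 45, 46 → 47.

47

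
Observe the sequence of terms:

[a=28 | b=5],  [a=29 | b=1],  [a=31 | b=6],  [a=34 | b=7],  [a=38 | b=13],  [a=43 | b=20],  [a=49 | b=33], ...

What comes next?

[a=56 | b=53]

A goes 28, 29, 31, 34, 38, 43, 49 → 56 (differences are 1, 2, 3, … (increasing by 1 each time)).
B: 5, 1, 6, 7, 13, 20, 33 → 53 (each term is the sum of the two before it).
Putting it together: [a=56 | b=53].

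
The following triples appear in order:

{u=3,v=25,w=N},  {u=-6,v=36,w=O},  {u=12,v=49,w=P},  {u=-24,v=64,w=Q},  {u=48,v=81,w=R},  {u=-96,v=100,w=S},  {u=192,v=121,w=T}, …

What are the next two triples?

{u=-384,v=144,w=U}, {u=768,v=169,w=V}

U: 3, -6, 12, -24, 48, -96, 192 → -384 → 768 (×(-2) each step).
V — perfect squares: 5², 6², 7², …: 25, 36, 49, 64, 81, 100, 121 → 144 → 169.
W: letters move forward 1 place in the alphabet; N, O, P, Q, R, S, T → U → V.
Putting the parts together: {u=-384,v=144,w=U} and then {u=768,v=169,w=V}.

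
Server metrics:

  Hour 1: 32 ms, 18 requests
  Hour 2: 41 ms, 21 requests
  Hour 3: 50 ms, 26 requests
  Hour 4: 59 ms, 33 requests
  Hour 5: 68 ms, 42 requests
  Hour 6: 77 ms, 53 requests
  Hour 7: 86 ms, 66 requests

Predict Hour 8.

Ms: +9 each step; 32, 41, 50, 59, 68, 77, 86 → 95.
Requests goes 18, 21, 26, 33, 42, 53, 66 → 81 (differences are 3, 5, 7, … (increasing by 2 each time)).
Combining the parts gives 95 ms, 81 requests.

95 ms, 81 requests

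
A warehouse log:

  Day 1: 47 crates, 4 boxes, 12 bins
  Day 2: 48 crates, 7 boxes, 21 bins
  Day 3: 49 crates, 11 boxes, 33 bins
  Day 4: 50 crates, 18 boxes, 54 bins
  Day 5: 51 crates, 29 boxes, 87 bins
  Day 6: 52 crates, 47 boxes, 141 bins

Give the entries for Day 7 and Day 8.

For the crates, +1 each step: 47, 48, 49, 50, 51, 52 → 53 → 54.
Boxes — each term is the sum of the two before it: 4, 7, 11, 18, 29, 47 → 76 → 123.
Bins goes 12, 21, 33, 54, 87, 141 → 228 → 369 (always 3 × the boxes).
So the next two lines are 53 crates, 76 boxes, 228 bins and 54 crates, 123 boxes, 369 bins.

53 crates, 76 boxes, 228 bins; 54 crates, 123 boxes, 369 bins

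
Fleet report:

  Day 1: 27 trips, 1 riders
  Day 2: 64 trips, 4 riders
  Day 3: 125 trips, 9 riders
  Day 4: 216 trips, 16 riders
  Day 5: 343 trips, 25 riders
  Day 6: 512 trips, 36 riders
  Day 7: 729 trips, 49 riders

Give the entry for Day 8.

Trips: perfect cubes: 3³, 4³, 5³, …; 27, 64, 125, 216, 343, 512, 729 → 1000.
For the riders, perfect squares: 1², 2², 3², …: 1, 4, 9, 16, 25, 36, 49 → 64.
Combining the parts gives 1000 trips, 64 riders.

1000 trips, 64 riders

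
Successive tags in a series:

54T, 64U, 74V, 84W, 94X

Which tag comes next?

First component goes 54, 64, 74, 84, 94 → 104 (+10 each step).
Letter: letters move forward 1 place in the alphabet; T, U, V, W, X → Y.
Putting it together: 104Y.

104Y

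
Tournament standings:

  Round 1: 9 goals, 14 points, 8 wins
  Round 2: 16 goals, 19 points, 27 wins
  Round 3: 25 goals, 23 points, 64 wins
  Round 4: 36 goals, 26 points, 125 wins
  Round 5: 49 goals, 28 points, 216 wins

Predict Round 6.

64 goals, 29 points, 343 wins

Goals — perfect squares: 3², 4², 5², …: 9, 16, 25, 36, 49 → 64.
Points goes 14, 19, 23, 26, 28 → 29 (differences are 5, 4, 3, … (decreasing by 1 each time)).
For the wins, perfect cubes: 2³, 3³, 4³, …: 8, 27, 64, 125, 216 → 343.
Putting it together: 64 goals, 29 points, 343 wins.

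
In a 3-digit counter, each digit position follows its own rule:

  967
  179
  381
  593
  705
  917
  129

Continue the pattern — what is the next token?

331

First digit: +2 each step, mod 10; 9, 1, 3, 5, 7, 9, 1 → 3.
Second digit: +1 each step, mod 10, so 6, 7, 8, 9, 0, 1, 2 → 3.
For the third digit, +2 each step, mod 10: 7, 9, 1, 3, 5, 7, 9 → 1.
So the next token is 331.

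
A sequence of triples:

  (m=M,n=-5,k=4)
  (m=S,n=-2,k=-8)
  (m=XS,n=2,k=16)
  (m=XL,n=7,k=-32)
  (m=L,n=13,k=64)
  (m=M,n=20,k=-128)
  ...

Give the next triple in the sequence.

M: repeats M → S → XS → XL → L; M, S, XS, XL, L, M → S.
N goes -5, -2, 2, 7, 13, 20 → 28 (differences are 3, 4, 5, … (increasing by 1 each time)).
K goes 4, -8, 16, -32, 64, -128 → 256 (×(-2) each step).
Putting it together: (m=S,n=28,k=256).

(m=S,n=28,k=256)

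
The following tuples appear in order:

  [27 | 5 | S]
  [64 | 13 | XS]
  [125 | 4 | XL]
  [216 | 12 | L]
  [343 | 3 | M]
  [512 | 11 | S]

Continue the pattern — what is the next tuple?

First entry: 27, 64, 125, 216, 343, 512 → 729 (perfect cubes: 3³, 4³, 5³, …).
Second entry — alternating steps +8, −9, +8, −9, …: 5, 13, 4, 12, 3, 11 → 2.
Size goes S, XS, XL, L, M, S → XS (repeats S → XS → XL → L → M).
Putting it together: [729 | 2 | XS].

[729 | 2 | XS]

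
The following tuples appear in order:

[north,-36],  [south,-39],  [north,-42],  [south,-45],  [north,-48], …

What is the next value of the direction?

Direction: alternates north ↔ south, so north, south, north, south, north → south.

south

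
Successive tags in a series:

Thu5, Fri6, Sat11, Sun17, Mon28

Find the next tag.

Day: Thu, Fri, Sat, Sun, Mon → Tue (runs through the weekdays Mon→Sun).
Second component: each term is the sum of the two before it; 5, 6, 11, 17, 28 → 45.
Combining the parts gives Tue45.

Tue45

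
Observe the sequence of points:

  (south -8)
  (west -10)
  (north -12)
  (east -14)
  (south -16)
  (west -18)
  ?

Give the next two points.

(north -20), (east -22)

Direction — repeats south → west → north → east: south, west, north, east, south, west → north → east.
Second slot — −2 each step: -8, -10, -12, -14, -16, -18 → -20 → -22.
Putting the parts together: (north -20) and then (east -22).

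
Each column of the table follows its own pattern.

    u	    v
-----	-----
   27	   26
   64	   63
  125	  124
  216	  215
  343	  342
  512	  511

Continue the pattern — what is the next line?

Column u: perfect cubes: 3³, 4³, 5³, …; 27, 64, 125, 216, 343, 512 → 729.
Column v: always 1 less than the column u; 26, 63, 124, 215, 342, 511 → 728.
So the next line is 729  728.

729  728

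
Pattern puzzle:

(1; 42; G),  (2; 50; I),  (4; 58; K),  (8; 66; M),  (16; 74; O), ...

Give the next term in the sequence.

First entry: ×2 each step, so 1, 2, 4, 8, 16 → 32.
Second entry — +8 each step: 42, 50, 58, 66, 74 → 82.
Letter: G, I, K, M, O → Q (letters move forward 2 places in the alphabet).
So the next term is (32; 82; Q).

(32; 82; Q)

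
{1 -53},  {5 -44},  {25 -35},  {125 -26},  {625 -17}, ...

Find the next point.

{3125 -8}

First value: ×5 each step, so 1, 5, 25, 125, 625 → 3125.
Second value: +9 each step, so -53, -44, -35, -26, -17 → -8.
So the next point is {3125 -8}.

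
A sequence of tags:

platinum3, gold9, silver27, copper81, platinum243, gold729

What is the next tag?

silver2187

For the metal, repeats platinum → gold → silver → copper: platinum, gold, silver, copper, platinum, gold → silver.
Second component goes 3, 9, 27, 81, 243, 729 → 2187 (×3 each step).
Combining the parts gives silver2187.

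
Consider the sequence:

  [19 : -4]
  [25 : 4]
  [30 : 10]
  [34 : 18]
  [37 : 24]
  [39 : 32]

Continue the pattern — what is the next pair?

First slot: differences are 6, 5, 4, … (decreasing by 1 each time); 19, 25, 30, 34, 37, 39 → 40.
Second slot — alternating steps +8, +6, +8, +6, …: -4, 4, 10, 18, 24, 32 → 38.
Putting it together: [40 : 38].

[40 : 38]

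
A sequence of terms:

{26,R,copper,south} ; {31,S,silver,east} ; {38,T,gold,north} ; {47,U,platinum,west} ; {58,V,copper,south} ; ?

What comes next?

First coordinate: differences are 5, 7, 9, … (increasing by 2 each time); 26, 31, 38, 47, 58 → 71.
For the letter, letters move forward 1 place in the alphabet: R, S, T, U, V → W.
For the metal, repeats copper → silver → gold → platinum: copper, silver, gold, platinum, copper → silver.
For the direction, repeats south → east → north → west: south, east, north, west, south → east.
Putting it together: {71,W,silver,east}.

{71,W,silver,east}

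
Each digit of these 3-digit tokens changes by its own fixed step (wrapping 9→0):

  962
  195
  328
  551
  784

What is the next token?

917

For the first digit, +2 each step, mod 10: 9, 1, 3, 5, 7 → 9.
For the second digit, +3 each step, mod 10: 6, 9, 2, 5, 8 → 1.
For the third digit, +3 each step, mod 10: 2, 5, 8, 1, 4 → 7.
Combining the parts gives 917.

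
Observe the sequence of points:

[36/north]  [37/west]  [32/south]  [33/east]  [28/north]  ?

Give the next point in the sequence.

[29/west]

First part goes 36, 37, 32, 33, 28 → 29 (alternating steps +1, −5, +1, −5, …).
Direction: north, west, south, east, north → west (repeats north → west → south → east).
Putting it together: [29/west].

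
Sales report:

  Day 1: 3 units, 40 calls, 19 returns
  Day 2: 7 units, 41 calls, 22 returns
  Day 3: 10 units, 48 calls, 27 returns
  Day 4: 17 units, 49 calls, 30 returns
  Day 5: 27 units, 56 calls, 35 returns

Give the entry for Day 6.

44 units, 57 calls, 38 returns

Units goes 3, 7, 10, 17, 27 → 44 (each term is the sum of the two before it).
Calls: 40, 41, 48, 49, 56 → 57 (alternating steps +1, +7, +1, +7, …).
Returns goes 19, 22, 27, 30, 35 → 38 (alternating steps +3, +5, +3, +5, …).
Putting it together: 44 units, 57 calls, 38 returns.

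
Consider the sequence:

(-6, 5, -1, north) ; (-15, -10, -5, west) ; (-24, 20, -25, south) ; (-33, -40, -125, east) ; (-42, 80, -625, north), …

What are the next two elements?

First slot: −9 each step; -6, -15, -24, -33, -42 → -51 → -60.
Second slot: ×(-2) each step, so 5, -10, 20, -40, 80 → -160 → 320.
Third slot — ×5 each step: -1, -5, -25, -125, -625 → -3125 → -15625.
Direction: repeats north → west → south → east; north, west, south, east, north → west → south.
Putting the parts together: (-51, -160, -3125, west) and then (-60, 320, -15625, south).

(-51, -160, -3125, west), (-60, 320, -15625, south)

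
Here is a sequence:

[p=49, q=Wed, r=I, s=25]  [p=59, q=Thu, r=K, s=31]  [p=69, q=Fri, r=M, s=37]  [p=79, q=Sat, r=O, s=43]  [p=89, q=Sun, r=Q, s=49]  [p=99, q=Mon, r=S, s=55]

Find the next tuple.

P: +10 each step; 49, 59, 69, 79, 89, 99 → 109.
For the q, runs through the weekdays Mon→Sun: Wed, Thu, Fri, Sat, Sun, Mon → Tue.
R: letters move forward 2 places in the alphabet; I, K, M, O, Q, S → U.
S: +6 each step, so 25, 31, 37, 43, 49, 55 → 61.
Putting it together: [p=109, q=Tue, r=U, s=61].

[p=109, q=Tue, r=U, s=61]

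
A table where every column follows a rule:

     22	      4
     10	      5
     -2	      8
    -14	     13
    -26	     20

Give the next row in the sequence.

-38  29

First component: −12 each step; 22, 10, -2, -14, -26 → -38.
Second component — differences are 1, 3, 5, … (increasing by 2 each time): 4, 5, 8, 13, 20 → 29.
So the next row is -38  29.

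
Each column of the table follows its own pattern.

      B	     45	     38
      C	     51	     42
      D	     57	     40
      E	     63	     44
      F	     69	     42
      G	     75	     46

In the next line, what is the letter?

H

Letter: letters move forward 1 place in the alphabet, so B, C, D, E, F, G → H.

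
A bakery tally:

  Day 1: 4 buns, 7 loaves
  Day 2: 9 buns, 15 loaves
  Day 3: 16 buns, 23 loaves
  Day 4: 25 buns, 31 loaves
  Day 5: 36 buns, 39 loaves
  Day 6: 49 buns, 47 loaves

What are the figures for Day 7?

Buns: 4, 9, 16, 25, 36, 49 → 64 (perfect squares: 2², 3², 4², …).
Loaves goes 7, 15, 23, 31, 39, 47 → 55 (+8 each step).
So the next row is 64 buns, 55 loaves.

64 buns, 55 loaves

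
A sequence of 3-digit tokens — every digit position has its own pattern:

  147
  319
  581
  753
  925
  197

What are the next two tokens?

369 then 531

First digit — +2 each step, mod 10: 1, 3, 5, 7, 9, 1 → 3 → 5.
Second digit — −3 each step, mod 10: 4, 1, 8, 5, 2, 9 → 6 → 3.
For the third digit, +2 each step, mod 10: 7, 9, 1, 3, 5, 7 → 9 → 1.
Putting the parts together: 369 and then 531.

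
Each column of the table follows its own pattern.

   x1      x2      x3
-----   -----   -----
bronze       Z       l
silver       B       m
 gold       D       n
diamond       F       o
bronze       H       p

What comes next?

silver  J  q

Column x1 goes bronze, silver, gold, diamond, bronze → silver (repeats bronze → silver → gold → diamond).
Column x2: letters move forward 2 places in the alphabet, wrapping Z→A; Z, B, D, F, H → J.
Column x3: letters move forward 1 place in the alphabet; l, m, n, o, p → q.
Putting it together: silver  J  q.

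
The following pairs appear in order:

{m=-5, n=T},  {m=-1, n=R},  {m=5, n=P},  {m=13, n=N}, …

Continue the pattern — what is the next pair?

{m=23, n=L}

M: -5, -1, 5, 13 → 23 (differences are 4, 6, 8, … (increasing by 2 each time)).
N — letters move back 2 places in the alphabet: T, R, P, N → L.
Combining the parts gives {m=23, n=L}.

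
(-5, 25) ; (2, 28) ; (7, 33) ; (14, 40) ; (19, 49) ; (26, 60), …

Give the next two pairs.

First coordinate: alternating steps +7, +5, +7, +5, …; -5, 2, 7, 14, 19, 26 → 31 → 38.
Second coordinate: differences are 3, 5, 7, … (increasing by 2 each time), so 25, 28, 33, 40, 49, 60 → 73 → 88.
So the next two pairs are (31, 73) and (38, 88).

(31, 73), (38, 88)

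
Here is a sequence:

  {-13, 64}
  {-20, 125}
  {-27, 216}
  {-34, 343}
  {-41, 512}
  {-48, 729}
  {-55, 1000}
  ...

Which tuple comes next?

First part goes -13, -20, -27, -34, -41, -48, -55 → -62 (−7 each step).
For the second part, perfect cubes: 4³, 5³, 6³, …: 64, 125, 216, 343, 512, 729, 1000 → 1331.
Combining the parts gives {-62, 1331}.

{-62, 1331}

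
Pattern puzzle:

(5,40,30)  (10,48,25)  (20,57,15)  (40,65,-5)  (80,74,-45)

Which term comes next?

First slot — ×2 each step: 5, 10, 20, 40, 80 → 160.
Second slot: 40, 48, 57, 65, 74 → 82 (alternating steps +8, +9, +8, +9, …).
Third slot goes 30, 25, 15, -5, -45 → -125 (together with the first slot always sums to 35).
So the next term is (160,82,-125).

(160,82,-125)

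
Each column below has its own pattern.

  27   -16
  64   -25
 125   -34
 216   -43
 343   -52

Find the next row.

First component: perfect cubes: 3³, 4³, 5³, …; 27, 64, 125, 216, 343 → 512.
Second component goes -16, -25, -34, -43, -52 → -61 (−9 each step).
So the next row is 512  -61.

512  -61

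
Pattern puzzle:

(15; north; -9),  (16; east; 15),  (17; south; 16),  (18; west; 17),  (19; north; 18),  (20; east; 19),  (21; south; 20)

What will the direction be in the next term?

Direction: north, east, south, west, north, east, south → west (repeats north → east → south → west).

west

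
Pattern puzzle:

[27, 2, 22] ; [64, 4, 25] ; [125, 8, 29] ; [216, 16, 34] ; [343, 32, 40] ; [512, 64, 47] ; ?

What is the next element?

First slot: 27, 64, 125, 216, 343, 512 → 729 (perfect cubes: 3³, 4³, 5³, …).
Second slot: ×2 each step, so 2, 4, 8, 16, 32, 64 → 128.
Third slot — differences are 3, 4, 5, … (increasing by 1 each time): 22, 25, 29, 34, 40, 47 → 55.
Putting it together: [729, 128, 55].

[729, 128, 55]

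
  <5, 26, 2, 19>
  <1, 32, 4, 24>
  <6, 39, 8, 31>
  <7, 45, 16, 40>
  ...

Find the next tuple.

First component: each term is the sum of the two before it; 5, 1, 6, 7 → 13.
Second component: alternating steps +6, +7, +6, +7, …, so 26, 32, 39, 45 → 52.
Third component: ×2 each step, so 2, 4, 8, 16 → 32.
Fourth component: differences are 5, 7, 9, … (increasing by 2 each time); 19, 24, 31, 40 → 51.
So the next tuple is <13, 52, 32, 51>.

<13, 52, 32, 51>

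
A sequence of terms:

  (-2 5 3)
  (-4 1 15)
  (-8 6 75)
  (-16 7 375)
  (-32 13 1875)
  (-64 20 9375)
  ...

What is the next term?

(-128 33 46875)

First part: ×2 each step, so -2, -4, -8, -16, -32, -64 → -128.
Second part — each term is the sum of the two before it: 5, 1, 6, 7, 13, 20 → 33.
For the third part, ×5 each step: 3, 15, 75, 375, 1875, 9375 → 46875.
So the next term is (-128 33 46875).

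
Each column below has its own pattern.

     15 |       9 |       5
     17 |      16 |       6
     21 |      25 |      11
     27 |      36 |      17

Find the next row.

35  49  28

First component goes 15, 17, 21, 27 → 35 (differences are 2, 4, 6, … (increasing by 2 each time)).
Second component: perfect squares: 3², 4², 5², …; 9, 16, 25, 36 → 49.
Third component — each term is the sum of the two before it: 5, 6, 11, 17 → 28.
Combining the parts gives 35  49  28.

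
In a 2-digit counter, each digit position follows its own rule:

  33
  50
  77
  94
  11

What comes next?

38

For the first digit, +2 each step, mod 10: 3, 5, 7, 9, 1 → 3.
Second digit: −3 each step, mod 10, so 3, 0, 7, 4, 1 → 8.
Putting it together: 38.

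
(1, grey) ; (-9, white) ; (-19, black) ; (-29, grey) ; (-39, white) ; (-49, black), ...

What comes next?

First part: −10 each step, so 1, -9, -19, -29, -39, -49 → -59.
Shade: grey, white, black, grey, white, black → grey (repeats grey → white → black).
So the next point is (-59, grey).

(-59, grey)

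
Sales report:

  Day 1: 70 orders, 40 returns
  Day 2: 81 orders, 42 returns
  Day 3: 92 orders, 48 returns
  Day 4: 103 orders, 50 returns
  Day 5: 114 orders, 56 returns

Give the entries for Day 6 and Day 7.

For the orders, +11 each step: 70, 81, 92, 103, 114 → 125 → 136.
Returns — alternating steps +2, +6, +2, +6, …: 40, 42, 48, 50, 56 → 58 → 64.
Putting the parts together: 125 orders, 58 returns and then 136 orders, 64 returns.

125 orders, 58 returns; 136 orders, 64 returns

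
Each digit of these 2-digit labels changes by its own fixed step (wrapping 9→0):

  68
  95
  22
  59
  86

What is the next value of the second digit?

Second digit goes 8, 5, 2, 9, 6 → 3 (−3 each step, mod 10).

3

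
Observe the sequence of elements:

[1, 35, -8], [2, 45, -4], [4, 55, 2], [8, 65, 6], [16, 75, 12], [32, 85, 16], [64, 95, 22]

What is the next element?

[128, 105, 26]

First slot goes 1, 2, 4, 8, 16, 32, 64 → 128 (×2 each step).
Second slot — +10 each step: 35, 45, 55, 65, 75, 85, 95 → 105.
Third slot: alternating steps +4, +6, +4, +6, …; -8, -4, 2, 6, 12, 16, 22 → 26.
So the next element is [128, 105, 26].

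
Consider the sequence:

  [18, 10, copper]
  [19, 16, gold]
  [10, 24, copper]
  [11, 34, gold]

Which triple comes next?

[2, 46, copper]

First component goes 18, 19, 10, 11 → 2 (alternating steps +1, −9, +1, −9, …).
Second component: differences are 6, 8, 10, … (increasing by 2 each time), so 10, 16, 24, 34 → 46.
Metal: alternates copper ↔ gold; copper, gold, copper, gold → copper.
Putting it together: [2, 46, copper].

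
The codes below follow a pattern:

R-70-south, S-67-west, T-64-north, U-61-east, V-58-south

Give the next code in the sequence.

W-55-west

Letter — letters move forward 1 place in the alphabet: R, S, T, U, V → W.
Second component goes 70, 67, 64, 61, 58 → 55 (−3 each step).
Direction — repeats south → west → north → east: south, west, north, east, south → west.
Combining the parts gives W-55-west.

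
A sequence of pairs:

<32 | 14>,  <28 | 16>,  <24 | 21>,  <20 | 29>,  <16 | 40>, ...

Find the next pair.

First slot: 32, 28, 24, 20, 16 → 12 (−4 each step).
For the second slot, differences are 2, 5, 8, … (increasing by 3 each time): 14, 16, 21, 29, 40 → 54.
Putting it together: <12 | 54>.

<12 | 54>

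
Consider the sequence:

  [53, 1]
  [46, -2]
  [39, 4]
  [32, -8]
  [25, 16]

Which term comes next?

First coordinate: −7 each step; 53, 46, 39, 32, 25 → 18.
For the second coordinate, ×(-2) each step: 1, -2, 4, -8, 16 → -32.
So the next term is [18, -32].

[18, -32]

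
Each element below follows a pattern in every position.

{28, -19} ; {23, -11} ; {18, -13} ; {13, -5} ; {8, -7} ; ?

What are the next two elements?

{3, 1}, {-2, -1}

First component — −5 each step: 28, 23, 18, 13, 8 → 3 → -2.
Second component: -19, -11, -13, -5, -7 → 1 → -1 (alternating steps +8, −2, +8, −2, …).
So the next two elements are {3, 1} and {-2, -1}.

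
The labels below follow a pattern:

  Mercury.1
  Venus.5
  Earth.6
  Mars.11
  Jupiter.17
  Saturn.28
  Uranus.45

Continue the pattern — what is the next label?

Neptune.73

For the planet, runs through the planets Mercury→Neptune: Mercury, Venus, Earth, Mars, Jupiter, Saturn, Uranus → Neptune.
For the second component, each term is the sum of the two before it: 1, 5, 6, 11, 17, 28, 45 → 73.
So the next label is Neptune.73.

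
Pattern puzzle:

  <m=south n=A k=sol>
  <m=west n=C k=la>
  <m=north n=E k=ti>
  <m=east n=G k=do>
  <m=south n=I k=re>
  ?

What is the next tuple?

<m=west n=K k=mi>

M: repeats south → west → north → east; south, west, north, east, south → west.
For the n, letters move forward 2 places in the alphabet: A, C, E, G, I → K.
K: runs through the solfège scale do→ti; sol, la, ti, do, re → mi.
So the next tuple is <m=west n=K k=mi>.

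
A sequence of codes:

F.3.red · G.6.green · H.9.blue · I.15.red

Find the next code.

Letter goes F, G, H, I → J (letters move forward 1 place in the alphabet).
Second component: each term is the sum of the two before it, so 3, 6, 9, 15 → 24.
Colour: repeats red → green → blue; red, green, blue, red → green.
So the next code is J.24.green.

J.24.green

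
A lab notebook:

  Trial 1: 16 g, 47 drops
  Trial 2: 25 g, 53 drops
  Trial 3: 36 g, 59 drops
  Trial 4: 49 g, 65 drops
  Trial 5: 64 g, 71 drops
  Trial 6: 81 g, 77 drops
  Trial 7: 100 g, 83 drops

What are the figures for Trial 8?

G: perfect squares: 4², 5², 6², …, so 16, 25, 36, 49, 64, 81, 100 → 121.
Drops — +6 each step: 47, 53, 59, 65, 71, 77, 83 → 89.
So the next record is 121 g, 89 drops.

121 g, 89 drops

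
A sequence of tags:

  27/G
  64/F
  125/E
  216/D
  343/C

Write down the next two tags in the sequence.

512/B, 729/A

First component goes 27, 64, 125, 216, 343 → 512 → 729 (perfect cubes: 3³, 4³, 5³, …).
Letter goes G, F, E, D, C → B → A (letters move back 1 place in the alphabet).
So the next two tags are 512/B and 729/A.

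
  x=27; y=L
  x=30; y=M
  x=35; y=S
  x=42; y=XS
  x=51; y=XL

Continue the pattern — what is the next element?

X: 27, 30, 35, 42, 51 → 62 (differences are 3, 5, 7, … (increasing by 2 each time)).
Y: L, M, S, XS, XL → L (runs backward through clothing sizes XS→XL).
So the next element is x=62; y=L.

x=62; y=L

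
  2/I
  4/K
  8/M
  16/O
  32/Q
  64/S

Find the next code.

For the first component, ×2 each step: 2, 4, 8, 16, 32, 64 → 128.
For the letter, letters move forward 2 places in the alphabet: I, K, M, O, Q, S → U.
So the next code is 128/U.

128/U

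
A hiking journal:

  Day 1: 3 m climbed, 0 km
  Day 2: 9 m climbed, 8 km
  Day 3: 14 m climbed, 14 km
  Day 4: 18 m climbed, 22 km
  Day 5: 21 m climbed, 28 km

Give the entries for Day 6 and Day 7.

M climbed — differences are 6, 5, 4, … (decreasing by 1 each time): 3, 9, 14, 18, 21 → 23 → 24.
Km goes 0, 8, 14, 22, 28 → 36 → 42 (alternating steps +8, +6, +8, +6, …).
Putting the parts together: 23 m climbed, 36 km and then 24 m climbed, 42 km.

23 m climbed, 36 km; 24 m climbed, 42 km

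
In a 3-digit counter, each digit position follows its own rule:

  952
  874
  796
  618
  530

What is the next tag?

452

First digit: 9, 8, 7, 6, 5 → 4 (−1 each step, mod 10).
Second digit: +2 each step, mod 10; 5, 7, 9, 1, 3 → 5.
Third digit: +2 each step, mod 10; 2, 4, 6, 8, 0 → 2.
Combining the parts gives 452.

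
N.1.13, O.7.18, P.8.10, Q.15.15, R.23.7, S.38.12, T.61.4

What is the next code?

U.99.9

Letter goes N, O, P, Q, R, S, T → U (letters move forward 1 place in the alphabet).
Second component: 1, 7, 8, 15, 23, 38, 61 → 99 (each term is the sum of the two before it).
Third component — alternating steps +5, −8, +5, −8, …: 13, 18, 10, 15, 7, 12, 4 → 9.
Combining the parts gives U.99.9.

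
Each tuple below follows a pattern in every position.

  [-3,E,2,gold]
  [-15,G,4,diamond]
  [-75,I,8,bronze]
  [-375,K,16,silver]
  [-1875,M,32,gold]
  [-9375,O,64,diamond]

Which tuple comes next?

[-46875,Q,128,bronze]

First value: ×5 each step; -3, -15, -75, -375, -1875, -9375 → -46875.
Letter goes E, G, I, K, M, O → Q (letters move forward 2 places in the alphabet).
Third value: 2, 4, 8, 16, 32, 64 → 128 (×2 each step).
For the rank, repeats gold → diamond → bronze → silver: gold, diamond, bronze, silver, gold, diamond → bronze.
Combining the parts gives [-46875,Q,128,bronze].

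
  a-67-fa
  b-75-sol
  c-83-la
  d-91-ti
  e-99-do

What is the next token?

Letter: letters move forward 1 place in the alphabet, so a, b, c, d, e → f.
Second component: 67, 75, 83, 91, 99 → 107 (+8 each step).
Note — runs through the solfège scale do→ti: fa, sol, la, ti, do → re.
Putting it together: f-107-re.

f-107-re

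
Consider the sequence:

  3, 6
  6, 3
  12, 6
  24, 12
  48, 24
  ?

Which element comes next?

96, 48

First coordinate: 3, 6, 12, 24, 48 → 96 (×2 each step).
Second coordinate: always the previous value of the first coordinate, so 6, 3, 6, 12, 24 → 48.
Putting it together: 96, 48.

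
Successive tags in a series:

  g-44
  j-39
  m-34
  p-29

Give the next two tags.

s-24, v-19

Letter — letters move forward 3 places in the alphabet: g, j, m, p → s → v.
Second component — −5 each step: 44, 39, 34, 29 → 24 → 19.
Putting the parts together: s-24 and then v-19.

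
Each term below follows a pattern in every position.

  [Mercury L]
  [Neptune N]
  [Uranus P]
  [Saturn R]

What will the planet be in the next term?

For the planet, runs backward through the planets Mercury→Neptune: Mercury, Neptune, Uranus, Saturn → Jupiter.
Letter — letters move forward 2 places in the alphabet: L, N, P, R → T.

Jupiter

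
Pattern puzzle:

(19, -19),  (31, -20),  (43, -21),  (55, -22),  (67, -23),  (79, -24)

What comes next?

(91, -25)

First coordinate: +12 each step, so 19, 31, 43, 55, 67, 79 → 91.
Second coordinate goes -19, -20, -21, -22, -23, -24 → -25 (−1 each step).
Combining the parts gives (91, -25).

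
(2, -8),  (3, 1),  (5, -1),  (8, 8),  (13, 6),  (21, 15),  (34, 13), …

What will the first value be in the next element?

55

First value: 2, 3, 5, 8, 13, 21, 34 → 55 (each term is the sum of the two before it).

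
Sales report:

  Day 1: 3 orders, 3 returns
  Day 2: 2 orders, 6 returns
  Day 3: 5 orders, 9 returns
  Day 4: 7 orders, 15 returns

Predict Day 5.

12 orders, 24 returns

Orders goes 3, 2, 5, 7 → 12 (each term is the sum of the two before it).
For the returns, each term is the sum of the two before it: 3, 6, 9, 15 → 24.
Putting it together: 12 orders, 24 returns.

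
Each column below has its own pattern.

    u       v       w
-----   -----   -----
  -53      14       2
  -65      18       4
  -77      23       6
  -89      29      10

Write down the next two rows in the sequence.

For the column u, −12 each step: -53, -65, -77, -89 → -101 → -113.
Column v: differences are 4, 5, 6, … (increasing by 1 each time), so 14, 18, 23, 29 → 36 → 44.
For the column w, each term is the sum of the two before it: 2, 4, 6, 10 → 16 → 26.
So the next two rows are -101  36  16 and -113  44  26.

-101  36  16; -113  44  26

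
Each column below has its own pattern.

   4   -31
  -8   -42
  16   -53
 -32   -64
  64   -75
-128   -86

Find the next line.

256  -97

For the first component, ×(-2) each step: 4, -8, 16, -32, 64, -128 → 256.
Second component — −11 each step: -31, -42, -53, -64, -75, -86 → -97.
So the next line is 256  -97.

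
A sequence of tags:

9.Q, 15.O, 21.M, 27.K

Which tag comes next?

First component — +6 each step: 9, 15, 21, 27 → 33.
Letter: Q, O, M, K → I (letters move back 2 places in the alphabet).
Combining the parts gives 33.I.

33.I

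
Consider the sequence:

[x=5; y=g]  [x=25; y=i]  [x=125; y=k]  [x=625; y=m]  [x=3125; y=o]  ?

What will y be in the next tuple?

q

Y: letters move forward 2 places in the alphabet, so g, i, k, m, o → q.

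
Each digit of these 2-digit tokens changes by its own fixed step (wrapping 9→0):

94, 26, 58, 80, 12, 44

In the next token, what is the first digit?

7

First digit — +3 each step, mod 10: 9, 2, 5, 8, 1, 4 → 7.
Second digit goes 4, 6, 8, 0, 2, 4 → 6 (+2 each step, mod 10).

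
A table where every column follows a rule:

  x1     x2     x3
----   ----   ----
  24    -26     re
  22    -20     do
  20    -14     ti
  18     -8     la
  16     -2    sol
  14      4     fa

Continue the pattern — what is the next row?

12  10  mi

For the column x1, −2 each step: 24, 22, 20, 18, 16, 14 → 12.
For the column x2, +6 each step: -26, -20, -14, -8, -2, 4 → 10.
For the column x3, runs backward through the solfège scale do→ti: re, do, ti, la, sol, fa → mi.
Combining the parts gives 12  10  mi.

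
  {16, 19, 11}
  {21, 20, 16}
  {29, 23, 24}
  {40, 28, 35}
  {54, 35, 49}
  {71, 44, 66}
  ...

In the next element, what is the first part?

91

For the first part, differences are 5, 8, 11, … (increasing by 3 each time): 16, 21, 29, 40, 54, 71 → 91.
Second part: 19, 20, 23, 28, 35, 44 → 55 (differences are 1, 3, 5, … (increasing by 2 each time)).
Third part: always 5 less than the first part, so 11, 16, 24, 35, 49, 66 → 86.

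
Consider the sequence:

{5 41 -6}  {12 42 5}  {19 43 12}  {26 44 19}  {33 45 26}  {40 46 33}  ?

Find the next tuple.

{47 47 40}

First slot: +7 each step; 5, 12, 19, 26, 33, 40 → 47.
Second slot — +1 each step: 41, 42, 43, 44, 45, 46 → 47.
For the third slot, always the previous value of the first slot: -6, 5, 12, 19, 26, 33 → 40.
So the next tuple is {47 47 40}.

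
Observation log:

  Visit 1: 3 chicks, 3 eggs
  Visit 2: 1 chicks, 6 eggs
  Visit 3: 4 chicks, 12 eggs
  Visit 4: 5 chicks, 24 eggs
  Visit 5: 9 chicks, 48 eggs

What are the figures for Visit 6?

14 chicks, 96 eggs

Chicks goes 3, 1, 4, 5, 9 → 14 (each term is the sum of the two before it).
For the eggs, ×2 each step: 3, 6, 12, 24, 48 → 96.
So the next row is 14 chicks, 96 eggs.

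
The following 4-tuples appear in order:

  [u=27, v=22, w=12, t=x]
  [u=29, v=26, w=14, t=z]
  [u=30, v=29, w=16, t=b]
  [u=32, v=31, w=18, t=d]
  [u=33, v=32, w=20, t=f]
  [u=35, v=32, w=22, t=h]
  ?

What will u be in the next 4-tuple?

36

U: 27, 29, 30, 32, 33, 35 → 36 (alternating steps +2, +1, +2, +1, …).
V — differences are 4, 3, 2, … (decreasing by 1 each time): 22, 26, 29, 31, 32, 32 → 31.
W: +2 each step, so 12, 14, 16, 18, 20, 22 → 24.
T — letters move forward 2 places in the alphabet, wrapping Z→A: x, z, b, d, f, h → j.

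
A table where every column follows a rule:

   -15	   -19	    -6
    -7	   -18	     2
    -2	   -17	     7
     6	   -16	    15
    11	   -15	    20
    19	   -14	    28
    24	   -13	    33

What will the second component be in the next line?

For the second component, +1 each step: -19, -18, -17, -16, -15, -14, -13 → -12.

-12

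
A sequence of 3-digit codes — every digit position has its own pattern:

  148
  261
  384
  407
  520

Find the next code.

For the first digit, +1 each step, mod 10: 1, 2, 3, 4, 5 → 6.
Second digit goes 4, 6, 8, 0, 2 → 4 (+2 each step, mod 10).
Third digit: 8, 1, 4, 7, 0 → 3 (+3 each step, mod 10).
Putting it together: 643.

643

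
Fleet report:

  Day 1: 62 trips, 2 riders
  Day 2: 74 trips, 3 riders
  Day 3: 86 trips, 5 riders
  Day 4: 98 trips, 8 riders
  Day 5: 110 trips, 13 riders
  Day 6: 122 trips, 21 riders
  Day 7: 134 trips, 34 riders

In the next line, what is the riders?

Riders goes 2, 3, 5, 8, 13, 21, 34 → 55 (each term is the sum of the two before it).

55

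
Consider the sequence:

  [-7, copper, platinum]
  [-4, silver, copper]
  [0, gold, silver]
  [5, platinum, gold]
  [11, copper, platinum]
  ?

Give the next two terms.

First coordinate — differences are 3, 4, 5, … (increasing by 1 each time): -7, -4, 0, 5, 11 → 18 → 26.
First metal: copper, silver, gold, platinum, copper → silver → gold (repeats copper → silver → gold → platinum).
Second metal: platinum, copper, silver, gold, platinum → copper → silver (repeats platinum → copper → silver → gold).
Putting the parts together: [18, silver, copper] and then [26, gold, silver].

[18, silver, copper], [26, gold, silver]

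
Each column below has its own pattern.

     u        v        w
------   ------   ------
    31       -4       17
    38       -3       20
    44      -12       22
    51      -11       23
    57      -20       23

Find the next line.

64  -19  22

Column u: alternating steps +7, +6, +7, +6, …, so 31, 38, 44, 51, 57 → 64.
For the column v, alternating steps +1, −9, +1, −9, …: -4, -3, -12, -11, -20 → -19.
Column w goes 17, 20, 22, 23, 23 → 22 (differences are 3, 2, 1, … (decreasing by 1 each time)).
So the next line is 64  -19  22.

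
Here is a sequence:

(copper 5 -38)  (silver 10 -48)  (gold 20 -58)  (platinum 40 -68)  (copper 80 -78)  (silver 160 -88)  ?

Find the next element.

Metal — repeats copper → silver → gold → platinum: copper, silver, gold, platinum, copper, silver → gold.
Second value: ×2 each step; 5, 10, 20, 40, 80, 160 → 320.
For the third value, −10 each step: -38, -48, -58, -68, -78, -88 → -98.
Putting it together: (gold 320 -98).

(gold 320 -98)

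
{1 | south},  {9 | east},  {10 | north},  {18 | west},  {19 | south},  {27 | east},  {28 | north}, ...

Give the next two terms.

For the first value, alternating steps +8, +1, +8, +1, …: 1, 9, 10, 18, 19, 27, 28 → 36 → 37.
Direction goes south, east, north, west, south, east, north → west → south (repeats south → east → north → west).
Putting the parts together: {36 | west} and then {37 | south}.

{36 | west}, {37 | south}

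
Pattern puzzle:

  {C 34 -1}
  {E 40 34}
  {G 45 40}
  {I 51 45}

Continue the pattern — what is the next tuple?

{K 56 51}

Letter — letters move forward 2 places in the alphabet: C, E, G, I → K.
Second part — alternating steps +6, +5, +6, +5, …: 34, 40, 45, 51 → 56.
For the third part, always the previous value of the second part: -1, 34, 40, 45 → 51.
Combining the parts gives {K 56 51}.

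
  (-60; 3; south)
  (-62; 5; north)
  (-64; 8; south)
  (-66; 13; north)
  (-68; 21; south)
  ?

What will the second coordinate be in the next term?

34

Second coordinate goes 3, 5, 8, 13, 21 → 34 (each term is the sum of the two before it).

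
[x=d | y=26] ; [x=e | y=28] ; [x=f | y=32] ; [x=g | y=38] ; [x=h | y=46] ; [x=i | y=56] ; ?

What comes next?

[x=j | y=68]

X — letters move forward 1 place in the alphabet: d, e, f, g, h, i → j.
Y: differences are 2, 4, 6, … (increasing by 2 each time), so 26, 28, 32, 38, 46, 56 → 68.
So the next element is [x=j | y=68].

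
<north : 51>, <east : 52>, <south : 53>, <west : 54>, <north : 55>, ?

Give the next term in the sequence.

Direction goes north, east, south, west, north → east (repeats north → east → south → west).
Second component: +1 each step, so 51, 52, 53, 54, 55 → 56.
Putting it together: <east : 56>.

<east : 56>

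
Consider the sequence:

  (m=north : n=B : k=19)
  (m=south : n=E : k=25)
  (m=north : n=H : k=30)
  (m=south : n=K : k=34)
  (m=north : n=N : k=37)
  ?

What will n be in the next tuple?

N goes B, E, H, K, N → Q (letters move forward 3 places in the alphabet).

Q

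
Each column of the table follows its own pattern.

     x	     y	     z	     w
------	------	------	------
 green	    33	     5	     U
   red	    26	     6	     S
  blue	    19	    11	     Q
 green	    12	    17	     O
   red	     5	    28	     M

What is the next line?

Column x goes green, red, blue, green, red → blue (repeats green → red → blue).
For the column y, −7 each step: 33, 26, 19, 12, 5 → -2.
Column z — each term is the sum of the two before it: 5, 6, 11, 17, 28 → 45.
Column w: U, S, Q, O, M → K (letters move back 2 places in the alphabet).
Combining the parts gives blue  -2  45  K.

blue  -2  45  K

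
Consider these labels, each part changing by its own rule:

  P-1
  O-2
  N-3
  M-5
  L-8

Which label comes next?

Letter: letters move back 1 place in the alphabet, so P, O, N, M, L → K.
Second component goes 1, 2, 3, 5, 8 → 13 (each term is the sum of the two before it).
So the next label is K-13.

K-13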